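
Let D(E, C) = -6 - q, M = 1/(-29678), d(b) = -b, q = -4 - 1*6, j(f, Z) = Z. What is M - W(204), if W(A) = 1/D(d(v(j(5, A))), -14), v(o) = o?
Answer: -14841/59356 ≈ -0.25003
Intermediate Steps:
q = -10 (q = -4 - 6 = -10)
M = -1/29678 ≈ -3.3695e-5
D(E, C) = 4 (D(E, C) = -6 - 1*(-10) = -6 + 10 = 4)
W(A) = 1/4
M - W(204) = -1/29678 - 1*1/4 = -1/29678 - 1/4 = -14841/59356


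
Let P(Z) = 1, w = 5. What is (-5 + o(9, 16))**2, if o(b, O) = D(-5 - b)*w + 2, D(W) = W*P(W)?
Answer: 5329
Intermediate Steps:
D(W) = W (D(W) = W*1 = W)
o(b, O) = -23 - 5*b (o(b, O) = (-5 - b)*5 + 2 = (-25 - 5*b) + 2 = -23 - 5*b)
(-5 + o(9, 16))**2 = (-5 + (-23 - 5*9))**2 = (-5 + (-23 - 45))**2 = (-5 - 68)**2 = (-73)**2 = 5329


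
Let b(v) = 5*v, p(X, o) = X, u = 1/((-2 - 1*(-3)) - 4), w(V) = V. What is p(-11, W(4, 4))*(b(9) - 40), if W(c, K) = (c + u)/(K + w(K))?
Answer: -55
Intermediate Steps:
u = -⅓ (u = 1/((-2 + 3) - 4) = 1/(1 - 4) = 1/(-3) = -⅓ ≈ -0.33333)
W(c, K) = (-⅓ + c)/(2*K) (W(c, K) = (c - ⅓)/(K + K) = (-⅓ + c)/((2*K)) = (-⅓ + c)*(1/(2*K)) = (-⅓ + c)/(2*K))
p(-11, W(4, 4))*(b(9) - 40) = -11*(5*9 - 40) = -11*(45 - 40) = -11*5 = -55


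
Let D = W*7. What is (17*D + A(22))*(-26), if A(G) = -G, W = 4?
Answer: -11804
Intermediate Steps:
D = 28 (D = 4*7 = 28)
(17*D + A(22))*(-26) = (17*28 - 1*22)*(-26) = (476 - 22)*(-26) = 454*(-26) = -11804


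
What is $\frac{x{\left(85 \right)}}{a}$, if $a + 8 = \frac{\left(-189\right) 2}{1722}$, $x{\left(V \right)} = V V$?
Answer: $- \frac{296225}{337} \approx -879.01$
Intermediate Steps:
$x{\left(V \right)} = V^{2}$
$a = - \frac{337}{41}$ ($a = -8 + \frac{\left(-189\right) 2}{1722} = -8 - \frac{9}{41} = - \frac{337}{41} \approx -8.2195$)
$\frac{x{\left(85 \right)}}{a} = \frac{85^{2}}{- \frac{337}{41}} = 7225 \left(- \frac{41}{337}\right) = - \frac{296225}{337}$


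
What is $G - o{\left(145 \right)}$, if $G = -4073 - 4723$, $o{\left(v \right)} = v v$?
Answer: $-29821$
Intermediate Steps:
$o{\left(v \right)} = v^{2}$
$G = -8796$ ($G = -4073 - 4723 = -8796$)
$G - o{\left(145 \right)} = -8796 - 145^{2} = -8796 - 21025 = -29821$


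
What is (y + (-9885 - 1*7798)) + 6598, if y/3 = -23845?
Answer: -82620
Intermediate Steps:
y = -71535 (y = 3*(-23845) = -71535)
(y + (-9885 - 1*7798)) + 6598 = (-71535 + (-9885 - 1*7798)) + 6598 = (-71535 + (-9885 - 7798)) + 6598 = (-71535 - 17683) + 6598 = -89218 + 6598 = -82620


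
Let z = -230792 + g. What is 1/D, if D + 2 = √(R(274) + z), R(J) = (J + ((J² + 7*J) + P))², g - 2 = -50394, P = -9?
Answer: 2/5968671893 + √5968671897/5968671893 ≈ 1.2944e-5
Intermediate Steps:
g = -50392 (g = 2 - 50394 = -50392)
z = -281184 (z = -230792 - 50392 = -281184)
R(J) = (-9 + J² + 8*J)² (R(J) = (J + ((J² + 7*J) - 9))² = (J + (-9 + J² + 7*J))² = (-9 + J² + 8*J)²)
D = -2 + √5968671897 (D = -2 + √((-9 + 274² + 8*274)² - 281184) = -2 + √((-9 + 75076 + 2192)² - 281184) = -2 + √(77259² - 281184) = -2 + √(5968953081 - 281184) = -2 + √5968671897 ≈ 77255.)
1/D = 1/(-2 + √5968671897)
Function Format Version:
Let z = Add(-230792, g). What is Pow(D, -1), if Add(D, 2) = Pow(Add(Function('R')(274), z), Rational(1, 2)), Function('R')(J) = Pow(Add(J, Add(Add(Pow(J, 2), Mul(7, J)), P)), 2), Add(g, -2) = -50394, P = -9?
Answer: Add(Rational(2, 5968671893), Mul(Rational(1, 5968671893), Pow(5968671897, Rational(1, 2)))) ≈ 1.2944e-5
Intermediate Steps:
g = -50392 (g = Add(2, -50394) = -50392)
z = -281184 (z = Add(-230792, -50392) = -281184)
Function('R')(J) = Pow(Add(-9, Pow(J, 2), Mul(8, J)), 2) (Function('R')(J) = Pow(Add(J, Add(Add(Pow(J, 2), Mul(7, J)), -9)), 2) = Pow(Add(J, Add(-9, Pow(J, 2), Mul(7, J))), 2) = Pow(Add(-9, Pow(J, 2), Mul(8, J)), 2))
D = Add(-2, Pow(5968671897, Rational(1, 2))) (D = Add(-2, Pow(Add(Pow(Add(-9, Pow(274, 2), Mul(8, 274)), 2), -281184), Rational(1, 2))) = Add(-2, Pow(Add(Pow(Add(-9, 75076, 2192), 2), -281184), Rational(1, 2))) = Add(-2, Pow(Add(Pow(77259, 2), -281184), Rational(1, 2))) = Add(-2, Pow(Add(5968953081, -281184), Rational(1, 2))) = Add(-2, Pow(5968671897, Rational(1, 2))) ≈ 77255.)
Pow(D, -1) = Pow(Add(-2, Pow(5968671897, Rational(1, 2))), -1)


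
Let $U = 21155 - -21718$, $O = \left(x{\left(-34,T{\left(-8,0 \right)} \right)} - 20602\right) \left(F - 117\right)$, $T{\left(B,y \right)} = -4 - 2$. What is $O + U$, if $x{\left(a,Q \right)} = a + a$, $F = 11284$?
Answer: $-230779017$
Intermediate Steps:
$T{\left(B,y \right)} = -6$ ($T{\left(B,y \right)} = -4 - 2 = -6$)
$x{\left(a,Q \right)} = 2 a$
$O = -230821890$ ($O = \left(2 \left(-34\right) - 20602\right) \left(11284 - 117\right) = \left(-68 - 20602\right) 11167 = \left(-20670\right) 11167 = -230821890$)
$U = 42873$ ($U = 21155 + 21718 = 42873$)
$O + U = -230821890 + 42873 = -230779017$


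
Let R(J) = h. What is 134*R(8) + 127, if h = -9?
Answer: -1079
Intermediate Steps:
R(J) = -9
134*R(8) + 127 = 134*(-9) + 127 = -1206 + 127 = -1079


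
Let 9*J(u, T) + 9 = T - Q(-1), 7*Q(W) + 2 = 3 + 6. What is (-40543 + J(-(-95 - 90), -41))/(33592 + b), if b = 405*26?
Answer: -60823/66183 ≈ -0.91901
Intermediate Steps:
Q(W) = 1 (Q(W) = -2/7 + (3 + 6)/7 = -2/7 + (1/7)*9 = -2/7 + 9/7 = 1)
b = 10530
J(u, T) = -10/9 + T/9 (J(u, T) = -1 + (T - 1*1)/9 = -1 + (T - 1)/9 = -1 + (-1 + T)/9 = -1 + (-1/9 + T/9) = -10/9 + T/9)
(-40543 + J(-(-95 - 90), -41))/(33592 + b) = (-40543 + (-10/9 + (1/9)*(-41)))/(33592 + 10530) = (-40543 + (-10/9 - 41/9))/44122 = (-40543 - 17/3)*(1/44122) = -121646/3*1/44122 = -60823/66183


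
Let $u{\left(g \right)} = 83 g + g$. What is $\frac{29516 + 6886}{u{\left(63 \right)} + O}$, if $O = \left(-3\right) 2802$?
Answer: $- \frac{6067}{519} \approx -11.69$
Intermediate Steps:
$u{\left(g \right)} = 84 g$
$O = -8406$
$\frac{29516 + 6886}{u{\left(63 \right)} + O} = \frac{29516 + 6886}{84 \cdot 63 - 8406} = \frac{36402}{5292 - 8406} = \frac{36402}{-3114} = 36402 \left(- \frac{1}{3114}\right) = - \frac{6067}{519}$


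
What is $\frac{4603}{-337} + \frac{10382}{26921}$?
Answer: $- \frac{120418629}{9072377} \approx -13.273$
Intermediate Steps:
$\frac{4603}{-337} + \frac{10382}{26921} = 4603 \left(- \frac{1}{337}\right) + 10382 \cdot \frac{1}{26921} = - \frac{4603}{337} + \frac{10382}{26921} = - \frac{120418629}{9072377}$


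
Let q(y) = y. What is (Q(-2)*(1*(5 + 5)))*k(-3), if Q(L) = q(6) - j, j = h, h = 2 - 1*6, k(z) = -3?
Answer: -300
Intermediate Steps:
h = -4 (h = 2 - 6 = -4)
j = -4
Q(L) = 10 (Q(L) = 6 - 1*(-4) = 6 + 4 = 10)
(Q(-2)*(1*(5 + 5)))*k(-3) = (10*(1*(5 + 5)))*(-3) = (10*(1*10))*(-3) = (10*10)*(-3) = 100*(-3) = -300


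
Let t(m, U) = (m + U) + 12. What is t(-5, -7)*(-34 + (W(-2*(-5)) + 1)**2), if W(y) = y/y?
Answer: 0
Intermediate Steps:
W(y) = 1
t(m, U) = 12 + U + m (t(m, U) = (U + m) + 12 = 12 + U + m)
t(-5, -7)*(-34 + (W(-2*(-5)) + 1)**2) = (12 - 7 - 5)*(-34 + (1 + 1)**2) = 0*(-34 + 2**2) = 0*(-34 + 4) = 0*(-30) = 0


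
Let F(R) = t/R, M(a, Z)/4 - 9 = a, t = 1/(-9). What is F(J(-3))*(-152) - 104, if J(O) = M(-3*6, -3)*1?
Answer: -8462/81 ≈ -104.47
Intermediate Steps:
t = -1/9 (t = 1*(-1/9) = -1/9 ≈ -0.11111)
M(a, Z) = 36 + 4*a
J(O) = -36 (J(O) = (36 + 4*(-3*6))*1 = (36 + 4*(-18))*1 = (36 - 72)*1 = -36*1 = -36)
F(R) = -1/(9*R)
F(J(-3))*(-152) - 104 = -1/9/(-36)*(-152) - 104 = -1/9*(-1/36)*(-152) - 104 = (1/324)*(-152) - 104 = -38/81 - 104 = -8462/81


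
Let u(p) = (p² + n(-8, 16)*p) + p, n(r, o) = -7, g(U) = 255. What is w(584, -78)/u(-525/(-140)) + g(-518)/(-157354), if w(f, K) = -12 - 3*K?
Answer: -186318611/7080930 ≈ -26.313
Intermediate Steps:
u(p) = p² - 6*p (u(p) = (p² - 7*p) + p = p² - 6*p)
w(584, -78)/u(-525/(-140)) + g(-518)/(-157354) = (-12 - 3*(-78))/(((-525/(-140))*(-6 - 525/(-140)))) + 255/(-157354) = (-12 + 234)/(((-525*(-1/140))*(-6 - 525*(-1/140)))) + 255*(-1/157354) = 222/((15*(-6 + 15/4)/4)) - 255/157354 = 222/(((15/4)*(-9/4))) - 255/157354 = 222/(-135/16) - 255/157354 = 222*(-16/135) - 255/157354 = -1184/45 - 255/157354 = -186318611/7080930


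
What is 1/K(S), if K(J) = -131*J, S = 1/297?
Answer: -297/131 ≈ -2.2672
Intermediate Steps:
S = 1/297 ≈ 0.0033670
1/K(S) = 1/(-131*1/297) = 1/(-131/297) = -297/131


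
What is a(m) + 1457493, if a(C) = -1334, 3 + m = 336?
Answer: 1456159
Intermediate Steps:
m = 333 (m = -3 + 336 = 333)
a(m) + 1457493 = -1334 + 1457493 = 1456159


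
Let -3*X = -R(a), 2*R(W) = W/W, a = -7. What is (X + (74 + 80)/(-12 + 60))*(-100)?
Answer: -675/2 ≈ -337.50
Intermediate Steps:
R(W) = ½ (R(W) = (W/W)/2 = (½)*1 = ½)
X = ⅙ (X = -(-1)/(3*2) = -⅓*(-½) = ⅙ ≈ 0.16667)
(X + (74 + 80)/(-12 + 60))*(-100) = (⅙ + (74 + 80)/(-12 + 60))*(-100) = (⅙ + 154/48)*(-100) = (⅙ + 154*(1/48))*(-100) = (⅙ + 77/24)*(-100) = (27/8)*(-100) = -675/2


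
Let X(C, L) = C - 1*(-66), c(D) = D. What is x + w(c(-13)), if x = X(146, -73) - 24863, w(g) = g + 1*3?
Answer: -24661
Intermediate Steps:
w(g) = 3 + g (w(g) = g + 3 = 3 + g)
X(C, L) = 66 + C (X(C, L) = C + 66 = 66 + C)
x = -24651 (x = (66 + 146) - 24863 = 212 - 24863 = -24651)
x + w(c(-13)) = -24651 + (3 - 13) = -24651 - 10 = -24661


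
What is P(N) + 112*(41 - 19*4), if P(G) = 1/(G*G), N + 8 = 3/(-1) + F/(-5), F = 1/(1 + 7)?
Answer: -762363920/194481 ≈ -3920.0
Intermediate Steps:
F = 1/8 ≈ 0.12500
N = -441/40 (N = -8 + (3/(-1) + (1/8)/(-5)) = -8 + (3*(-1) + (1/8)*(-1/5)) = -8 + (-3 - 1/40) = -8 - 121/40 = -441/40 ≈ -11.025)
P(G) = G**(-2) (P(G) = 1/(G**2) = G**(-2))
P(N) + 112*(41 - 19*4) = (-441/40)**(-2) + 112*(41 - 19*4) = 1600/194481 + 112*(41 - 1*76) = 1600/194481 + 112*(41 - 76) = 1600/194481 + 112*(-35) = 1600/194481 - 3920 = -762363920/194481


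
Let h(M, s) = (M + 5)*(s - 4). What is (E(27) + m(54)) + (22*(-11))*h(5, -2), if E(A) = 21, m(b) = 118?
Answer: 14659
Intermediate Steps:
h(M, s) = (-4 + s)*(5 + M) (h(M, s) = (5 + M)*(-4 + s) = (-4 + s)*(5 + M))
(E(27) + m(54)) + (22*(-11))*h(5, -2) = (21 + 118) + (22*(-11))*(-20 - 4*5 + 5*(-2) + 5*(-2)) = 139 - 242*(-20 - 20 - 10 - 10) = 139 - 242*(-60) = 139 + 14520 = 14659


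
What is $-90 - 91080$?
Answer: $-91170$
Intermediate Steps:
$-90 - 91080 = -91170$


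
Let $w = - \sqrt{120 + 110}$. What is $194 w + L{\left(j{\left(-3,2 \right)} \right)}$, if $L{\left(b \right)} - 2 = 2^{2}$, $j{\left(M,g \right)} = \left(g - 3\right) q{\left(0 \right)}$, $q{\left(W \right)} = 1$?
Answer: $6 - 194 \sqrt{230} \approx -2936.2$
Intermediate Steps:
$j{\left(M,g \right)} = -3 + g$ ($j{\left(M,g \right)} = \left(g - 3\right) 1 = \left(-3 + g\right) 1 = -3 + g$)
$L{\left(b \right)} = 6$ ($L{\left(b \right)} = 2 + 2^{2} = 2 + 4 = 6$)
$w = - \sqrt{230} \approx -15.166$
$194 w + L{\left(j{\left(-3,2 \right)} \right)} = 194 \left(- \sqrt{230}\right) + 6 = - 194 \sqrt{230} + 6 = 6 - 194 \sqrt{230}$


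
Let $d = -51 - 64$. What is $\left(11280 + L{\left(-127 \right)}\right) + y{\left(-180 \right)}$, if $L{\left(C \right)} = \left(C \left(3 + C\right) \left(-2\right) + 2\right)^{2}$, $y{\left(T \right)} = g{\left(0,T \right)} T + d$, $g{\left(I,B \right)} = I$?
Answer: $991883201$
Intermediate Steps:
$d = -115$ ($d = -51 - 64 = -115$)
$y{\left(T \right)} = -115$ ($y{\left(T \right)} = 0 T - 115 = 0 - 115 = -115$)
$L{\left(C \right)} = \left(2 - 2 C \left(3 + C\right)\right)^{2}$ ($L{\left(C \right)} = \left(- 2 C \left(3 + C\right) + 2\right)^{2} = \left(2 - 2 C \left(3 + C\right)\right)^{2}$)
$\left(11280 + L{\left(-127 \right)}\right) + y{\left(-180 \right)} = \left(11280 + 4 \left(-1 + \left(-127\right)^{2} + 3 \left(-127\right)\right)^{2}\right) - 115 = \left(11280 + 4 \left(-1 + 16129 - 381\right)^{2}\right) - 115 = \left(11280 + 4 \cdot 15747^{2}\right) - 115 = \left(11280 + 4 \cdot 247968009\right) - 115 = \left(11280 + 991872036\right) - 115 = 991883316 - 115 = 991883201$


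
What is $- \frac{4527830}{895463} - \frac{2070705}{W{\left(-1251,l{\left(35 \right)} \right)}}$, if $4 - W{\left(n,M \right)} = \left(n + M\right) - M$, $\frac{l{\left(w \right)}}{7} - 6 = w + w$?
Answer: $- \frac{371984427613}{224761213} \approx -1655.0$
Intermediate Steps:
$l{\left(w \right)} = 42 + 14 w$ ($l{\left(w \right)} = 42 + 7 \left(w + w\right) = 42 + 7 \cdot 2 w = 42 + 14 w$)
$W{\left(n,M \right)} = 4 - n$ ($W{\left(n,M \right)} = 4 - \left(\left(n + M\right) - M\right) = 4 - \left(\left(M + n\right) - M\right) = 4 - n$)
$- \frac{4527830}{895463} - \frac{2070705}{W{\left(-1251,l{\left(35 \right)} \right)}} = - \frac{4527830}{895463} - \frac{2070705}{4 - -1251} = \left(-4527830\right) \frac{1}{895463} - \frac{2070705}{4 + 1251} = - \frac{4527830}{895463} - \frac{2070705}{1255} = - \frac{4527830}{895463} - \frac{414141}{251} = - \frac{371984427613}{224761213}$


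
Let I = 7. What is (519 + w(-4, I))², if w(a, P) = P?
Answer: 276676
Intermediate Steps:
(519 + w(-4, I))² = (519 + 7)² = 526² = 276676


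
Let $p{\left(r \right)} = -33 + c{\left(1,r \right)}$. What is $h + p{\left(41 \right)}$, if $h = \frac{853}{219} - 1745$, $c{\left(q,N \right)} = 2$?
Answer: $- \frac{388091}{219} \approx -1772.1$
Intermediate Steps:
$h = - \frac{381302}{219}$ ($h = 853 \cdot \frac{1}{219} - 1745 = \frac{853}{219} - 1745 = - \frac{381302}{219} \approx -1741.1$)
$p{\left(r \right)} = -31$ ($p{\left(r \right)} = -33 + 2 = -31$)
$h + p{\left(41 \right)} = - \frac{381302}{219} - 31 = - \frac{388091}{219}$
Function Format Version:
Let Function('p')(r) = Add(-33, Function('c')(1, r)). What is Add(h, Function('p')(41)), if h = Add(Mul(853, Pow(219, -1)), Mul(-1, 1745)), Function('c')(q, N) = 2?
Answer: Rational(-388091, 219) ≈ -1772.1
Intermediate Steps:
h = Rational(-381302, 219) (h = Add(Mul(853, Rational(1, 219)), -1745) = Add(Rational(853, 219), -1745) = Rational(-381302, 219) ≈ -1741.1)
Function('p')(r) = -31 (Function('p')(r) = Add(-33, 2) = -31)
Add(h, Function('p')(41)) = Add(Rational(-381302, 219), -31) = Rational(-388091, 219)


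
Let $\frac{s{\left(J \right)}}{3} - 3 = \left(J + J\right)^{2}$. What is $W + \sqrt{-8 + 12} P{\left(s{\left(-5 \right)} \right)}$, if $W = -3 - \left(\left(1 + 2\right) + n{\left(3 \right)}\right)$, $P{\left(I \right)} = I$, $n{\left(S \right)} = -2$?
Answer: $614$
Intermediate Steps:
$s{\left(J \right)} = 9 + 12 J^{2}$ ($s{\left(J \right)} = 9 + 3 \left(J + J\right)^{2} = 9 + 3 \left(2 J\right)^{2} = 9 + 3 \cdot 4 J^{2} = 9 + 12 J^{2}$)
$W = -4$ ($W = -3 - \left(\left(1 + 2\right) - 2\right) = -3 - \left(3 - 2\right) = -3 - 1 = -4$)
$W + \sqrt{-8 + 12} P{\left(s{\left(-5 \right)} \right)} = -4 + \sqrt{-8 + 12} \left(9 + 12 \left(-5\right)^{2}\right) = -4 + \sqrt{4} \left(9 + 12 \cdot 25\right) = -4 + 2 \left(9 + 300\right) = -4 + 2 \cdot 309 = -4 + 618 = 614$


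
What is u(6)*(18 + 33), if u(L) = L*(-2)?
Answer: -612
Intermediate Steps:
u(L) = -2*L
u(6)*(18 + 33) = (-2*6)*(18 + 33) = -12*51 = -612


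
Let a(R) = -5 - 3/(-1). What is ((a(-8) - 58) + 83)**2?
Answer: 529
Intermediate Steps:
a(R) = -2 (a(R) = -5 - 3*(-1) = -5 - 1*(-3) = -5 + 3 = -2)
((a(-8) - 58) + 83)**2 = ((-2 - 58) + 83)**2 = (-60 + 83)**2 = 23**2 = 529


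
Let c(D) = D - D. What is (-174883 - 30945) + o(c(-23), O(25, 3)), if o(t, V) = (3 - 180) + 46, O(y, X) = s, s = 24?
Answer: -205959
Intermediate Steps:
c(D) = 0
O(y, X) = 24
o(t, V) = -131 (o(t, V) = -177 + 46 = -131)
(-174883 - 30945) + o(c(-23), O(25, 3)) = (-174883 - 30945) - 131 = -205828 - 131 = -205959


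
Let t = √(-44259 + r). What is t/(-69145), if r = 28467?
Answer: -4*I*√987/69145 ≈ -0.0018174*I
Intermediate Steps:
t = 4*I*√987 (t = √(-44259 + 28467) = √(-15792) = 4*I*√987 ≈ 125.67*I)
t/(-69145) = (4*I*√987)/(-69145) = (4*I*√987)*(-1/69145) = -4*I*√987/69145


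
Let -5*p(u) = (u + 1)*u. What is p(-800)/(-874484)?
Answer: 31960/218621 ≈ 0.14619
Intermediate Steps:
p(u) = -u*(1 + u)/5 (p(u) = -(u + 1)*u/5 = -(1 + u)*u/5 = -u*(1 + u)/5)
p(-800)/(-874484) = -1/5*(-800)*(1 - 800)/(-874484) = -1/5*(-800)*(-799)*(-1/874484) = -127840*(-1/874484) = 31960/218621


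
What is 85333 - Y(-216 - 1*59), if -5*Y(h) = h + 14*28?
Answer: 426782/5 ≈ 85356.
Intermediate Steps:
Y(h) = -392/5 - h/5 (Y(h) = -(h + 14*28)/5 = -(h + 392)/5 = -(392 + h)/5 = -392/5 - h/5)
85333 - Y(-216 - 1*59) = 85333 - (-392/5 - (-216 - 1*59)/5) = 85333 - (-392/5 - (-216 - 59)/5) = 85333 - (-392/5 - ⅕*(-275)) = 85333 - (-392/5 + 55) = 85333 - 1*(-117/5) = 85333 + 117/5 = 426782/5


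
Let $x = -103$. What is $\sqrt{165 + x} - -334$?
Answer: $334 + \sqrt{62} \approx 341.87$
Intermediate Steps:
$\sqrt{165 + x} - -334 = \sqrt{165 - 103} - -334 = \sqrt{62} + 334 = 334 + \sqrt{62}$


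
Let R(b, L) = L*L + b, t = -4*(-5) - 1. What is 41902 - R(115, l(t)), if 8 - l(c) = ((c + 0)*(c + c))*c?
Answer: -187922313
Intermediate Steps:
t = 19 (t = 20 - 1 = 19)
l(c) = 8 - 2*c³ (l(c) = 8 - (c + 0)*(c + c)*c = 8 - c*(2*c)*c = 8 - 2*c²*c = 8 - 2*c³)
R(b, L) = b + L² (R(b, L) = L² + b = b + L²)
41902 - R(115, l(t)) = 41902 - (115 + (8 - 2*19³)²) = 41902 - (115 + (8 - 2*6859)²) = 41902 - (115 + (8 - 13718)²) = 41902 - (115 + (-13710)²) = 41902 - (115 + 187964100) = 41902 - 1*187964215 = 41902 - 187964215 = -187922313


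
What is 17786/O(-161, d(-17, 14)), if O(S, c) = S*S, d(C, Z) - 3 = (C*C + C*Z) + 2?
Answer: 17786/25921 ≈ 0.68616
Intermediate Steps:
d(C, Z) = 5 + C² + C*Z (d(C, Z) = 3 + ((C*C + C*Z) + 2) = 3 + ((C² + C*Z) + 2) = 3 + (2 + C² + C*Z) = 5 + C² + C*Z)
O(S, c) = S²
17786/O(-161, d(-17, 14)) = 17786/((-161)²) = 17786/25921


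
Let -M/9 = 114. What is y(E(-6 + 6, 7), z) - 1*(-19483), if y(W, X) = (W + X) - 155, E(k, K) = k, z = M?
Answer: 18302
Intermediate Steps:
M = -1026 (M = -9*114 = -1026)
z = -1026
y(W, X) = -155 + W + X
y(E(-6 + 6, 7), z) - 1*(-19483) = (-155 + (-6 + 6) - 1026) - 1*(-19483) = (-155 + 0 - 1026) + 19483 = -1181 + 19483 = 18302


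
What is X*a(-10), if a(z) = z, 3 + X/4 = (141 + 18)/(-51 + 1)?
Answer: 1236/5 ≈ 247.20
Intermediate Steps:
X = -618/25 (X = -12 + 4*((141 + 18)/(-51 + 1)) = -12 + 4*(159/(-50)) = -12 + 4*(159*(-1/50)) = -12 + 4*(-159/50) = -12 - 318/25 = -618/25 ≈ -24.720)
X*a(-10) = -618/25*(-10) = 1236/5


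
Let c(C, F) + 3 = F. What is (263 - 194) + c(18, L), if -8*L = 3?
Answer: 525/8 ≈ 65.625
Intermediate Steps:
L = -3/8 (L = -1/8*3 = -3/8 ≈ -0.37500)
c(C, F) = -3 + F
(263 - 194) + c(18, L) = (263 - 194) + (-3 - 3/8) = 69 - 27/8 = 525/8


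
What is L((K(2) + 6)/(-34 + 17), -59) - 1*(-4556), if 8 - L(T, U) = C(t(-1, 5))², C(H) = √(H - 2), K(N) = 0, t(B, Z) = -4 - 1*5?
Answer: 4575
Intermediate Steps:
t(B, Z) = -9 (t(B, Z) = -4 - 5 = -9)
C(H) = √(-2 + H)
L(T, U) = 19 (L(T, U) = 8 - (√(-2 - 9))² = 8 - (√(-11))² = 8 - (I*√11)² = 8 - 1*(-11) = 8 + 11 = 19)
L((K(2) + 6)/(-34 + 17), -59) - 1*(-4556) = 19 - 1*(-4556) = 19 + 4556 = 4575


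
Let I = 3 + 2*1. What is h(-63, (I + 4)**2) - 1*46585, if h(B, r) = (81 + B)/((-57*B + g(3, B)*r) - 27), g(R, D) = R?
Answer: -19705453/423 ≈ -46585.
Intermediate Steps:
I = 5 (I = 3 + 2 = 5)
h(B, r) = (81 + B)/(-27 - 57*B + 3*r) (h(B, r) = (81 + B)/((-57*B + 3*r) - 27) = (81 + B)/(-27 - 57*B + 3*r))
h(-63, (I + 4)**2) - 1*46585 = (81 - 63)/(3*(-9 + (5 + 4)**2 - 19*(-63))) - 1*46585 = (1/3)*18/(-9 + 9**2 + 1197) - 46585 = (1/3)*18/(-9 + 81 + 1197) - 46585 = (1/3)*18/1269 - 46585 = (1/3)*(1/1269)*18 - 46585 = 2/423 - 46585 = -19705453/423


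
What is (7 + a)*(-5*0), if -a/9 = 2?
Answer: 0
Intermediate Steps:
a = -18 (a = -9*2 = -18)
(7 + a)*(-5*0) = (7 - 18)*(-5*0) = -11*0 = 0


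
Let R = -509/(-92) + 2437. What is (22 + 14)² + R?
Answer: 343945/92 ≈ 3738.5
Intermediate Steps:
R = 224713/92 (R = -509*(-1/92) + 2437 = 509/92 + 2437 = 224713/92 ≈ 2442.5)
(22 + 14)² + R = (22 + 14)² + 224713/92 = 36² + 224713/92 = 1296 + 224713/92 = 343945/92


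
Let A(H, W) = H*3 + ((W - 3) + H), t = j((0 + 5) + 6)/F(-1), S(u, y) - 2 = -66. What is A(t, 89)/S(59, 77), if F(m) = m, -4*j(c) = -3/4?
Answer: -341/256 ≈ -1.3320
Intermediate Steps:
j(c) = 3/16 (j(c) = -(-3)/(4*4) = -¼*(-¾) = 3/16)
S(u, y) = -64 (S(u, y) = 2 - 66 = -64)
t = -3/16 (t = (3/16)/(-1) = (3/16)*(-1) = -3/16 ≈ -0.18750)
A(H, W) = -3 + W + 4*H (A(H, W) = 3*H + ((-3 + W) + H) = 3*H + (-3 + H + W) = -3 + W + 4*H)
A(t, 89)/S(59, 77) = (-3 + 89 + 4*(-3/16))/(-64) = (-3 + 89 - ¾)*(-1/64) = (341/4)*(-1/64) = -341/256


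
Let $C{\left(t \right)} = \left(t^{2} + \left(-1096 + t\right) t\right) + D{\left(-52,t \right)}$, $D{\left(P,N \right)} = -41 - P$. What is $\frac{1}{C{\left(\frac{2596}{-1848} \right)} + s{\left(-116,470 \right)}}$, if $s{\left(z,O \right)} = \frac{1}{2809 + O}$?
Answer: $\frac{964026}{1498642105} \approx 0.00064327$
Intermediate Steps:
$C{\left(t \right)} = 11 + t^{2} + t \left(-1096 + t\right)$ ($C{\left(t \right)} = \left(t^{2} + \left(-1096 + t\right) t\right) - -11 = \left(t^{2} + t \left(-1096 + t\right)\right) + \left(-41 + 52\right) = \left(t^{2} + t \left(-1096 + t\right)\right) + 11 = 11 + t^{2} + t \left(-1096 + t\right)$)
$\frac{1}{C{\left(\frac{2596}{-1848} \right)} + s{\left(-116,470 \right)}} = \frac{1}{\left(11 - 1096 \frac{2596}{-1848} + 2 \left(\frac{2596}{-1848}\right)^{2}\right) + \frac{1}{2809 + 470}} = \frac{1}{\left(11 - 1096 \cdot 2596 \left(- \frac{1}{1848}\right) + 2 \left(2596 \left(- \frac{1}{1848}\right)\right)^{2}\right) + \frac{1}{3279}} = \frac{1}{\left(11 - - \frac{32332}{21} + 2 \left(- \frac{59}{42}\right)^{2}\right) + \frac{1}{3279}} = \frac{1}{\left(11 + \frac{32332}{21} + 2 \cdot \frac{3481}{1764}\right) + \frac{1}{3279}} = \frac{1}{\left(11 + \frac{32332}{21} + \frac{3481}{882}\right) + \frac{1}{3279}} = \frac{1}{\frac{1371127}{882} + \frac{1}{3279}} = \frac{1}{\frac{1498642105}{964026}} = \frac{964026}{1498642105}$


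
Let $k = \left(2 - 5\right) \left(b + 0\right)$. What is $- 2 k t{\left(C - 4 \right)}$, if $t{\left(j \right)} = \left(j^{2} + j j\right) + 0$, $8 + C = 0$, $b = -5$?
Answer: $-8640$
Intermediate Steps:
$C = -8$ ($C = -8 + 0 = -8$)
$k = 15$ ($k = \left(2 - 5\right) \left(-5 + 0\right) = \left(-3\right) \left(-5\right) = 15$)
$t{\left(j \right)} = 2 j^{2}$ ($t{\left(j \right)} = \left(j^{2} + j^{2}\right) + 0 = 2 j^{2} + 0 = 2 j^{2}$)
$- 2 k t{\left(C - 4 \right)} = \left(-2\right) 15 \cdot 2 \left(-8 - 4\right)^{2} = - 30 \cdot 2 \left(-8 - 4\right)^{2} = - 30 \cdot 2 \left(-12\right)^{2} = - 30 \cdot 2 \cdot 144 = \left(-30\right) 288 = -8640$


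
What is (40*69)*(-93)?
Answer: -256680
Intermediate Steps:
(40*69)*(-93) = 2760*(-93) = -256680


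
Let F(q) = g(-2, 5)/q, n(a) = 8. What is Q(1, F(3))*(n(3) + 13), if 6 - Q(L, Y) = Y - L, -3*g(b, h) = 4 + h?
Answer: 168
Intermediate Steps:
g(b, h) = -4/3 - h/3 (g(b, h) = -(4 + h)/3 = -4/3 - h/3)
F(q) = -3/q (F(q) = (-4/3 - ⅓*5)/q = (-4/3 - 5/3)/q = -3/q)
Q(L, Y) = 6 + L - Y (Q(L, Y) = 6 - (Y - L) = 6 + (L - Y) = 6 + L - Y)
Q(1, F(3))*(n(3) + 13) = (6 + 1 - (-3)/3)*(8 + 13) = (6 + 1 - (-3)/3)*21 = (6 + 1 - 1*(-1))*21 = (6 + 1 + 1)*21 = 8*21 = 168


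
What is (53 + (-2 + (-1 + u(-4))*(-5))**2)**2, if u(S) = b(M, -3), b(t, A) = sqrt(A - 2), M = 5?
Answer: -531 + 3780*I*sqrt(5) ≈ -531.0 + 8452.3*I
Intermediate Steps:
b(t, A) = sqrt(-2 + A)
u(S) = I*sqrt(5) (u(S) = sqrt(-2 - 3) = sqrt(-5) = I*sqrt(5))
(53 + (-2 + (-1 + u(-4))*(-5))**2)**2 = (53 + (-2 + (-1 + I*sqrt(5))*(-5))**2)**2 = (53 + (-2 + (5 - 5*I*sqrt(5)))**2)**2 = (53 + (3 - 5*I*sqrt(5))**2)**2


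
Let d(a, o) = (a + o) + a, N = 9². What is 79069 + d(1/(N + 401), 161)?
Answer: 19094431/241 ≈ 79230.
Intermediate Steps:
N = 81
d(a, o) = o + 2*a
79069 + d(1/(N + 401), 161) = 79069 + (161 + 2/(81 + 401)) = 79069 + (161 + 2/482) = 79069 + (161 + 2*(1/482)) = 79069 + (161 + 1/241) = 79069 + 38802/241 = 19094431/241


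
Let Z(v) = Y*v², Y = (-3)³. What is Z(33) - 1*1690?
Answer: -31093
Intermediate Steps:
Y = -27
Z(v) = -27*v²
Z(33) - 1*1690 = -27*33² - 1*1690 = -27*1089 - 1690 = -29403 - 1690 = -31093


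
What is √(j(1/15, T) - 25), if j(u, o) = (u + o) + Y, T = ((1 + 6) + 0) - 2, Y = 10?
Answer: I*√2235/15 ≈ 3.1517*I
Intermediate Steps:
T = 5 (T = (7 + 0) - 2 = 7 - 2 = 5)
j(u, o) = 10 + o + u (j(u, o) = (u + o) + 10 = (o + u) + 10 = 10 + o + u)
√(j(1/15, T) - 25) = √((10 + 5 + 1/15) - 25) = √(226/15 - 25) = √(-149/15) = I*√2235/15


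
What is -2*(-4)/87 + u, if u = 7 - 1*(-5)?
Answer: 1052/87 ≈ 12.092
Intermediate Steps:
u = 12 (u = 7 + 5 = 12)
-2*(-4)/87 + u = -2*(-4)/87 + 12 = 8*(1/87) + 12 = 8/87 + 12 = 1052/87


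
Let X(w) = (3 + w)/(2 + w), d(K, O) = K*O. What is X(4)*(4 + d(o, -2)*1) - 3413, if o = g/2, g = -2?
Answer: -3406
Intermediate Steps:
o = -1 (o = -2/2 = -2*½ = -1)
X(w) = (3 + w)/(2 + w)
X(4)*(4 + d(o, -2)*1) - 3413 = ((3 + 4)/(2 + 4))*(4 - 1*(-2)*1) - 3413 = (7/6)*(4 + 2*1) - 3413 = ((⅙)*7)*(4 + 2) - 3413 = (7/6)*6 - 3413 = 7 - 3413 = -3406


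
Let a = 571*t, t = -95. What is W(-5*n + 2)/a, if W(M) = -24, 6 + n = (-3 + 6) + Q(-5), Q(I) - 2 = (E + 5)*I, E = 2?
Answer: 24/54245 ≈ 0.00044244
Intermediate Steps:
Q(I) = 2 + 7*I (Q(I) = 2 + (2 + 5)*I = 2 + 7*I)
a = -54245 (a = 571*(-95) = -54245)
n = -36 (n = -6 + ((-3 + 6) + (2 + 7*(-5))) = -6 + (3 + (2 - 35)) = -6 + (3 - 33) = -6 - 30 = -36)
W(-5*n + 2)/a = -24/(-54245) = -24*(-1/54245) = 24/54245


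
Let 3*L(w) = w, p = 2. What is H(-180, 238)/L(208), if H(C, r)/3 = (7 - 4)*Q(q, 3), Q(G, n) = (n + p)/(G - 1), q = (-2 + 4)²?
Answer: 45/208 ≈ 0.21635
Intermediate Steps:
q = 4 (q = 2² = 4)
Q(G, n) = (2 + n)/(-1 + G) (Q(G, n) = (n + 2)/(G - 1) = (2 + n)/(-1 + G))
L(w) = w/3
H(C, r) = 15 (H(C, r) = 3*((7 - 4)*((2 + 3)/(-1 + 4))) = 3*(3*(5/3)) = 3*5 = 15)
H(-180, 238)/L(208) = 15/(((⅓)*208)) = 15/(208/3) = 15*(3/208) = 45/208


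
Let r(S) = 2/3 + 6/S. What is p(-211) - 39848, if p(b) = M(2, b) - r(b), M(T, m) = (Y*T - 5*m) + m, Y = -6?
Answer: -24697532/633 ≈ -39017.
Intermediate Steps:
M(T, m) = -6*T - 4*m (M(T, m) = (-6*T - 5*m) + m = -6*T - 4*m)
r(S) = ⅔ + 6/S (r(S) = 2*(⅓) + 6/S = ⅔ + 6/S)
p(b) = -38/3 - 6/b - 4*b (p(b) = (-6*2 - 4*b) - (⅔ + 6/b) = (-12 - 4*b) + (-⅔ - 6/b) = -38/3 - 6/b - 4*b)
p(-211) - 39848 = (-38/3 - 6/(-211) - 4*(-211)) - 39848 = (-38/3 - 6*(-1/211) + 844) - 39848 = (-38/3 + 6/211 + 844) - 39848 = 526252/633 - 39848 = -24697532/633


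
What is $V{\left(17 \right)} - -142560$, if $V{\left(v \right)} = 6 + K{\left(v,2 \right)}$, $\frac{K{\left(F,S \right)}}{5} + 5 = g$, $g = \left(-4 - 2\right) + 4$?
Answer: $142531$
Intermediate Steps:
$g = -2$ ($g = -6 + 4 = -2$)
$K{\left(F,S \right)} = -35$ ($K{\left(F,S \right)} = -25 + 5 \left(-2\right) = -25 - 10 = -35$)
$V{\left(v \right)} = -29$ ($V{\left(v \right)} = 6 - 35 = -29$)
$V{\left(17 \right)} - -142560 = -29 - -142560 = -29 + 142560 = 142531$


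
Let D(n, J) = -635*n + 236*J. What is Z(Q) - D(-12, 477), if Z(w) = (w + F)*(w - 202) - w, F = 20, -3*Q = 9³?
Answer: -20714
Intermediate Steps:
Q = -243 (Q = -⅓*9³ = -⅓*729 = -243)
Z(w) = -w + (-202 + w)*(20 + w) (Z(w) = (w + 20)*(w - 202) - w = (20 + w)*(-202 + w) - w = (-202 + w)*(20 + w) - w = -w + (-202 + w)*(20 + w))
Z(Q) - D(-12, 477) = (-4040 + (-243)² - 183*(-243)) - (-635*(-12) + 236*477) = (-4040 + 59049 + 44469) - (7620 + 112572) = 99478 - 1*120192 = 99478 - 120192 = -20714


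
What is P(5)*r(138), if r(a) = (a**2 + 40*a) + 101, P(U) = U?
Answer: 123325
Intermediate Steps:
r(a) = 101 + a**2 + 40*a
P(5)*r(138) = 5*(101 + 138**2 + 40*138) = 5*(101 + 19044 + 5520) = 5*24665 = 123325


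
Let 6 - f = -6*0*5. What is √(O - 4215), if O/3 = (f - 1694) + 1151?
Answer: I*√5826 ≈ 76.328*I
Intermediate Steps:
f = 6 (f = 6 - (-6*0)*5 = 6 - 0*5 = 6 - 1*0 = 6 + 0 = 6)
O = -1611 (O = 3*((6 - 1694) + 1151) = 3*(-1688 + 1151) = 3*(-537) = -1611)
√(O - 4215) = √(-1611 - 4215) = √(-5826) = I*√5826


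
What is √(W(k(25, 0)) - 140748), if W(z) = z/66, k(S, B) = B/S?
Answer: 2*I*√35187 ≈ 375.16*I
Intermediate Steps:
W(z) = z/66 (W(z) = z*(1/66) = z/66)
√(W(k(25, 0)) - 140748) = √((0/25)/66 - 140748) = √((0*(1/25))/66 - 140748) = √((1/66)*0 - 140748) = √(0 - 140748) = √(-140748) = 2*I*√35187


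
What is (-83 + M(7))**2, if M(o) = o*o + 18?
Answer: 256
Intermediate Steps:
M(o) = 18 + o**2 (M(o) = o**2 + 18 = 18 + o**2)
(-83 + M(7))**2 = (-83 + (18 + 7**2))**2 = (-83 + (18 + 49))**2 = (-83 + 67)**2 = (-16)**2 = 256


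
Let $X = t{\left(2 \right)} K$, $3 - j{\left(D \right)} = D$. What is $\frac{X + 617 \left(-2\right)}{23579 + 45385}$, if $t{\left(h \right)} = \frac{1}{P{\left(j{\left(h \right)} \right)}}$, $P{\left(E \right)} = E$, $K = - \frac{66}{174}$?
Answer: $- \frac{35797}{1999956} \approx -0.017899$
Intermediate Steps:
$j{\left(D \right)} = 3 - D$
$K = - \frac{11}{29}$ ($K = \left(-66\right) \frac{1}{174} = - \frac{11}{29} \approx -0.37931$)
$t{\left(h \right)} = \frac{1}{3 - h}$
$X = - \frac{11}{29}$ ($X = - \frac{1}{-3 + 2} \left(- \frac{11}{29}\right) = - \frac{1}{-1} \left(- \frac{11}{29}\right) = \left(-1\right) \left(-1\right) \left(- \frac{11}{29}\right) = 1 \left(- \frac{11}{29}\right) = - \frac{11}{29} \approx -0.37931$)
$\frac{X + 617 \left(-2\right)}{23579 + 45385} = \frac{- \frac{11}{29} + 617 \left(-2\right)}{23579 + 45385} = \frac{- \frac{11}{29} - 1234}{68964} = \left(- \frac{35797}{29}\right) \frac{1}{68964} = - \frac{35797}{1999956}$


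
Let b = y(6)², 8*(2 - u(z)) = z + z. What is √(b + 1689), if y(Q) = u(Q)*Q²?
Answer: √2013 ≈ 44.866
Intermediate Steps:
u(z) = 2 - z/4 (u(z) = 2 - (z + z)/8 = 2 - z/4)
y(Q) = Q²*(2 - Q/4) (y(Q) = (2 - Q/4)*Q² = Q²*(2 - Q/4))
b = 324 (b = ((¼)*6²*(8 - 1*6))² = ((¼)*36*(8 - 6))² = ((¼)*36*2)² = 18² = 324)
√(b + 1689) = √(324 + 1689) = √2013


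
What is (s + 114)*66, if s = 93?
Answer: 13662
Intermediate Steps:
(s + 114)*66 = (93 + 114)*66 = 207*66 = 13662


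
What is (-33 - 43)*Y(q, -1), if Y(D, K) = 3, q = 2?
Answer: -228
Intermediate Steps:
(-33 - 43)*Y(q, -1) = (-33 - 43)*3 = -76*3 = -228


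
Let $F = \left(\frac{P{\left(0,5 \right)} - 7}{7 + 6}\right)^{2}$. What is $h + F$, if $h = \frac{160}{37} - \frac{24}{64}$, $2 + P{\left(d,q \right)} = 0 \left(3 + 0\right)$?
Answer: $\frac{221537}{50024} \approx 4.4286$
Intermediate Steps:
$P{\left(d,q \right)} = -2$ ($P{\left(d,q \right)} = -2 + 0 \left(3 + 0\right) = -2 + 0 \cdot 3 = -2 + 0 = -2$)
$h = \frac{1169}{296}$ ($h = 160 \cdot \frac{1}{37} - \frac{3}{8} = \frac{160}{37} - \frac{3}{8} = \frac{1169}{296} \approx 3.9493$)
$F = \frac{81}{169}$ ($F = \left(\frac{-2 - 7}{7 + 6}\right)^{2} = \left(- \frac{9}{13}\right)^{2} = \frac{81}{169} \approx 0.47929$)
$h + F = \frac{1169}{296} + \frac{81}{169} = \frac{221537}{50024}$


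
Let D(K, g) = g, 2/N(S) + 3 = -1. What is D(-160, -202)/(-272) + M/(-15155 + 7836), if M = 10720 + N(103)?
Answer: -718633/995384 ≈ -0.72197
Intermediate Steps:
N(S) = -½ (N(S) = 2/(-3 - 1) = 2/(-4) = 2*(-¼) = -½)
M = 21439/2 (M = 10720 - ½ = 21439/2 ≈ 10720.)
D(-160, -202)/(-272) + M/(-15155 + 7836) = -202/(-272) + 21439/(2*(-15155 + 7836)) = -202*(-1/272) + (21439/2)/(-7319) = 101/136 + (21439/2)*(-1/7319) = 101/136 - 21439/14638 = -718633/995384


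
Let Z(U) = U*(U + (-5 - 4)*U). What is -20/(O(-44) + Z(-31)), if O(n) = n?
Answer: 5/1933 ≈ 0.0025867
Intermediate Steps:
Z(U) = -8*U² (Z(U) = U*(U - 9*U) = U*(-8*U) = -8*U²)
-20/(O(-44) + Z(-31)) = -20/(-44 - 8*(-31)²) = -20/(-44 - 8*961) = -20/(-44 - 7688) = -20/(-7732) = -20*(-1/7732) = 5/1933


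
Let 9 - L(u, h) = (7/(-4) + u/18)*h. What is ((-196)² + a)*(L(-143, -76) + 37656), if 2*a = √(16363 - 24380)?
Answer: 12767711264/9 + 166177*I*√8017/9 ≈ 1.4186e+9 + 1.6532e+6*I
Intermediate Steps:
L(u, h) = 9 - h*(-7/4 + u/18) (L(u, h) = 9 - (7/(-4) + u/18)*h = 9 - (7*(-¼) + u*(1/18))*h = 9 - (-7/4 + u/18)*h = 9 - h*(-7/4 + u/18))
a = I*√8017/2 (a = √(16363 - 24380)/2 = √(-8017)/2 = (I*√8017)/2 = I*√8017/2 ≈ 44.769*I)
((-196)² + a)*(L(-143, -76) + 37656) = ((-196)² + I*√8017/2)*((9 + (7/4)*(-76) - 1/18*(-76)*(-143)) + 37656) = (38416 + I*√8017/2)*((9 - 133 - 5434/9) + 37656) = (38416 + I*√8017/2)*(-6550/9 + 37656) = (38416 + I*√8017/2)*(332354/9) = 12767711264/9 + 166177*I*√8017/9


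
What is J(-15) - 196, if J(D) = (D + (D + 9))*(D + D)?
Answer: 434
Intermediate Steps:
J(D) = 2*D*(9 + 2*D) (J(D) = (D + (9 + D))*(2*D) = (9 + 2*D)*(2*D) = 2*D*(9 + 2*D))
J(-15) - 196 = 2*(-15)*(9 + 2*(-15)) - 196 = 2*(-15)*(9 - 30) - 196 = 2*(-15)*(-21) - 196 = 630 - 196 = 434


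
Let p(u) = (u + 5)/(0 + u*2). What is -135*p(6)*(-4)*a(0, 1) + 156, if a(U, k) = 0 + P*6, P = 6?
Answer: 17976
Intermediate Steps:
p(u) = (5 + u)/(2*u) (p(u) = (5 + u)/(0 + 2*u) = (5 + u)/((2*u)) = (5 + u)*(1/(2*u)) = (5 + u)/(2*u))
a(U, k) = 36 (a(U, k) = 0 + 6*6 = 0 + 36 = 36)
-135*p(6)*(-4)*a(0, 1) + 156 = -135*((½)*(5 + 6)/6)*(-4)*36 + 156 = -135*((½)*(⅙)*11)*(-4)*36 + 156 = -135*(11/12)*(-4)*36 + 156 = -(-495)*36 + 156 = -135*(-132) + 156 = 17820 + 156 = 17976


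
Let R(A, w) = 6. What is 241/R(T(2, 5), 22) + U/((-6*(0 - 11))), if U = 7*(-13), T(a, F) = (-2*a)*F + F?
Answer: 1280/33 ≈ 38.788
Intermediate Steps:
T(a, F) = F - 2*F*a (T(a, F) = -2*F*a + F = F - 2*F*a)
U = -91
241/R(T(2, 5), 22) + U/((-6*(0 - 11))) = 241/6 - 91*(-1/(6*(0 - 11))) = 241*(⅙) - 91/((-6*(-11))) = 241/6 - 91/66 = 1280/33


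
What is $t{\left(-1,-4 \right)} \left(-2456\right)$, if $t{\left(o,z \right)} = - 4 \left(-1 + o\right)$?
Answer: $-19648$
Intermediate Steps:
$t{\left(o,z \right)} = 4 - 4 o$
$t{\left(-1,-4 \right)} \left(-2456\right) = \left(4 - -4\right) \left(-2456\right) = \left(4 + 4\right) \left(-2456\right) = 8 \left(-2456\right) = -19648$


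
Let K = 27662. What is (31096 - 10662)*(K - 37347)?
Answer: -197903290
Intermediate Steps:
(31096 - 10662)*(K - 37347) = (31096 - 10662)*(27662 - 37347) = 20434*(-9685) = -197903290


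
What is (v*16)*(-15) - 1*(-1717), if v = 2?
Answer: 1237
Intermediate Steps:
(v*16)*(-15) - 1*(-1717) = (2*16)*(-15) - 1*(-1717) = 32*(-15) + 1717 = -480 + 1717 = 1237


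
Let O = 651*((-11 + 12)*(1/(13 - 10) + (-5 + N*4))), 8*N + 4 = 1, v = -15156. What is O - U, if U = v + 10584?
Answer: 1115/2 ≈ 557.50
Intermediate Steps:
N = -3/8 (N = -1/2 + (1/8)*1 = -1/2 + 1/8 = -3/8 ≈ -0.37500)
U = -4572 (U = -15156 + 10584 = -4572)
O = -8029/2 (O = 651*((-11 + 12)*(1/(13 - 10) + (-5 - 3/8*4))) = 651*(1*(1/3 + (-5 - 3/2))) = 651*(1*(1/3 - 13/2)) = 651*(1*(-37/6)) = 651*(-37/6) = -8029/2 ≈ -4014.5)
O - U = -8029/2 - 1*(-4572) = -8029/2 + 4572 = 1115/2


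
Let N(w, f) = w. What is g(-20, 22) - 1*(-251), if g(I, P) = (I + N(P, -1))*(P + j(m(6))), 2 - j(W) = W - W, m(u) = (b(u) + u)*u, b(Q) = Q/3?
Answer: 299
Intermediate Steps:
b(Q) = Q/3 (b(Q) = Q*(⅓) = Q/3)
m(u) = 4*u²/3 (m(u) = (u/3 + u)*u = (4*u/3)*u = 4*u²/3)
j(W) = 2 (j(W) = 2 - (W - W) = 2 - 1*0 = 2 + 0 = 2)
g(I, P) = (2 + P)*(I + P) (g(I, P) = (I + P)*(P + 2) = (I + P)*(2 + P) = (2 + P)*(I + P))
g(-20, 22) - 1*(-251) = (22² + 2*(-20) + 2*22 - 20*22) - 1*(-251) = (484 - 40 + 44 - 440) + 251 = 48 + 251 = 299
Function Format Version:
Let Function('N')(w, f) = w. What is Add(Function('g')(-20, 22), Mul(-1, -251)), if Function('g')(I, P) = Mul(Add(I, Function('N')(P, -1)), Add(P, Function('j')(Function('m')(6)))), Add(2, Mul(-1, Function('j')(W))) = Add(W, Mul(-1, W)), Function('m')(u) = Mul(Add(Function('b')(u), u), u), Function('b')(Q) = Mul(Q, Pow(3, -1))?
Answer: 299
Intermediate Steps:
Function('b')(Q) = Mul(Rational(1, 3), Q) (Function('b')(Q) = Mul(Q, Rational(1, 3)) = Mul(Rational(1, 3), Q))
Function('m')(u) = Mul(Rational(4, 3), Pow(u, 2)) (Function('m')(u) = Mul(Add(Mul(Rational(1, 3), u), u), u) = Mul(Mul(Rational(4, 3), u), u) = Mul(Rational(4, 3), Pow(u, 2)))
Function('j')(W) = 2 (Function('j')(W) = Add(2, Mul(-1, Add(W, Mul(-1, W)))) = Add(2, Mul(-1, 0)) = Add(2, 0) = 2)
Function('g')(I, P) = Mul(Add(2, P), Add(I, P)) (Function('g')(I, P) = Mul(Add(I, P), Add(P, 2)) = Mul(Add(I, P), Add(2, P)) = Mul(Add(2, P), Add(I, P)))
Add(Function('g')(-20, 22), Mul(-1, -251)) = Add(Add(Pow(22, 2), Mul(2, -20), Mul(2, 22), Mul(-20, 22)), Mul(-1, -251)) = Add(Add(484, -40, 44, -440), 251) = Add(48, 251) = 299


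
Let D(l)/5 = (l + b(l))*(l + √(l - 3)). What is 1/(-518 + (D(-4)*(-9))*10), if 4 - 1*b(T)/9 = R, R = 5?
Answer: -11959/405814112 - 2925*I*√7/405814112 ≈ -2.9469e-5 - 1.907e-5*I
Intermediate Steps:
b(T) = -9 (b(T) = 36 - 9*5 = 36 - 45 = -9)
D(l) = 5*(-9 + l)*(l + √(-3 + l)) (D(l) = 5*((l - 9)*(l + √(l - 3))) = 5*((-9 + l)*(l + √(-3 + l))) = 5*(-9 + l)*(l + √(-3 + l)))
1/(-518 + (D(-4)*(-9))*10) = 1/(-518 + ((-45*(-4) - 45*√(-3 - 4) + 5*(-4)² + 5*(-4)*√(-3 - 4))*(-9))*10) = 1/(-518 + ((180 - 45*I*√7 + 5*16 + 5*(-4)*√(-7))*(-9))*10) = 1/(-518 + ((180 - 45*I*√7 + 80 + 5*(-4)*(I*√7))*(-9))*10) = 1/(-518 + ((180 - 45*I*√7 + 80 - 20*I*√7)*(-9))*10) = 1/(-518 + ((260 - 65*I*√7)*(-9))*10) = 1/(-518 + (-2340 + 585*I*√7)*10) = 1/(-518 + (-23400 + 5850*I*√7)) = 1/(-23918 + 5850*I*√7)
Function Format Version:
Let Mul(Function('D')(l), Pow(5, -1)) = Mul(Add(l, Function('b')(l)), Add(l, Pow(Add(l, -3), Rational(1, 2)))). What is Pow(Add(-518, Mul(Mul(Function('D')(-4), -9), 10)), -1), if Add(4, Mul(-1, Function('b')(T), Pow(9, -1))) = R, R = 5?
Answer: Add(Rational(-11959, 405814112), Mul(Rational(-2925, 405814112), I, Pow(7, Rational(1, 2)))) ≈ Add(-2.9469e-5, Mul(-1.9070e-5, I))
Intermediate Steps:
Function('b')(T) = -9 (Function('b')(T) = Add(36, Mul(-9, 5)) = Add(36, -45) = -9)
Function('D')(l) = Mul(5, Add(-9, l), Add(l, Pow(Add(-3, l), Rational(1, 2)))) (Function('D')(l) = Mul(5, Mul(Add(l, -9), Add(l, Pow(Add(l, -3), Rational(1, 2))))) = Mul(5, Mul(Add(-9, l), Add(l, Pow(Add(-3, l), Rational(1, 2))))) = Mul(5, Add(-9, l), Add(l, Pow(Add(-3, l), Rational(1, 2)))))
Pow(Add(-518, Mul(Mul(Function('D')(-4), -9), 10)), -1) = Pow(Add(-518, Mul(Mul(Add(Mul(-45, -4), Mul(-45, Pow(Add(-3, -4), Rational(1, 2))), Mul(5, Pow(-4, 2)), Mul(5, -4, Pow(Add(-3, -4), Rational(1, 2)))), -9), 10)), -1) = Pow(Add(-518, Mul(Mul(Add(180, Mul(-45, Pow(-7, Rational(1, 2))), Mul(5, 16), Mul(5, -4, Pow(-7, Rational(1, 2)))), -9), 10)), -1) = Pow(Add(-518, Mul(Mul(Add(180, Mul(-45, Mul(I, Pow(7, Rational(1, 2)))), 80, Mul(5, -4, Mul(I, Pow(7, Rational(1, 2))))), -9), 10)), -1) = Pow(Add(-518, Mul(Mul(Add(180, Mul(-45, I, Pow(7, Rational(1, 2))), 80, Mul(-20, I, Pow(7, Rational(1, 2)))), -9), 10)), -1) = Pow(Add(-518, Mul(Mul(Add(260, Mul(-65, I, Pow(7, Rational(1, 2)))), -9), 10)), -1) = Pow(Add(-518, Mul(Add(-2340, Mul(585, I, Pow(7, Rational(1, 2)))), 10)), -1) = Pow(Add(-518, Add(-23400, Mul(5850, I, Pow(7, Rational(1, 2))))), -1) = Pow(Add(-23918, Mul(5850, I, Pow(7, Rational(1, 2)))), -1)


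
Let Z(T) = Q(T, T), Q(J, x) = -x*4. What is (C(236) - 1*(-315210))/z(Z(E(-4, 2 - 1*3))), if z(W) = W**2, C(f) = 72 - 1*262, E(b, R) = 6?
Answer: 78755/144 ≈ 546.91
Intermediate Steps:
Q(J, x) = -4*x
C(f) = -190 (C(f) = 72 - 262 = -190)
Z(T) = -4*T
(C(236) - 1*(-315210))/z(Z(E(-4, 2 - 1*3))) = (-190 - 1*(-315210))/((-4*6)**2) = (-190 + 315210)/((-24)**2) = 315020/576 = 315020*(1/576) = 78755/144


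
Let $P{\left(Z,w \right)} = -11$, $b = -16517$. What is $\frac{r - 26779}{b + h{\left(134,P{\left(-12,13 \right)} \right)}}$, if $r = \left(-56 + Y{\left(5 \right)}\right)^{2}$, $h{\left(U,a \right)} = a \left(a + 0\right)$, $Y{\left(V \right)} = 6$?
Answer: $\frac{24279}{16396} \approx 1.4808$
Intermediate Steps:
$h{\left(U,a \right)} = a^{2}$ ($h{\left(U,a \right)} = a a = a^{2}$)
$r = 2500$ ($r = \left(-56 + 6\right)^{2} = \left(-50\right)^{2} = 2500$)
$\frac{r - 26779}{b + h{\left(134,P{\left(-12,13 \right)} \right)}} = \frac{2500 - 26779}{-16517 + \left(-11\right)^{2}} = - \frac{24279}{-16517 + 121} = - \frac{24279}{-16396} = \left(-24279\right) \left(- \frac{1}{16396}\right) = \frac{24279}{16396}$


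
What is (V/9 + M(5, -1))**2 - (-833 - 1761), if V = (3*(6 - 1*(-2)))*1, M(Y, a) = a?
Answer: 23371/9 ≈ 2596.8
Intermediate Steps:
V = 24 (V = (3*(6 + 2))*1 = (3*8)*1 = 24*1 = 24)
(V/9 + M(5, -1))**2 - (-833 - 1761) = (24/9 - 1)**2 - (-833 - 1761) = (24*(1/9) - 1)**2 - 1*(-2594) = (8/3 - 1)**2 + 2594 = (5/3)**2 + 2594 = 25/9 + 2594 = 23371/9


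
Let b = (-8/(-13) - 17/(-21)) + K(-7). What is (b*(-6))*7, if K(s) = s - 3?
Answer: 4682/13 ≈ 360.15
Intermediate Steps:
K(s) = -3 + s
b = -2341/273 (b = (-8/(-13) - 17/(-21)) + (-3 - 7) = (-8*(-1/13) - 17*(-1/21)) - 10 = (8/13 + 17/21) - 10 = 389/273 - 10 = -2341/273 ≈ -8.5751)
(b*(-6))*7 = -2341/273*(-6)*7 = (4682/91)*7 = 4682/13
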